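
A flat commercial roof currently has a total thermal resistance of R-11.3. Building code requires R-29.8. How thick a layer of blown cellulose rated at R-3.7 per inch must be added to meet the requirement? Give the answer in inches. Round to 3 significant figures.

ΔR = 29.8 − 11.3 = 18.5 ft²·°F·h/BTU
L = ΔR / (R/in) = 18.5/3.7 = 5 in

5.00 in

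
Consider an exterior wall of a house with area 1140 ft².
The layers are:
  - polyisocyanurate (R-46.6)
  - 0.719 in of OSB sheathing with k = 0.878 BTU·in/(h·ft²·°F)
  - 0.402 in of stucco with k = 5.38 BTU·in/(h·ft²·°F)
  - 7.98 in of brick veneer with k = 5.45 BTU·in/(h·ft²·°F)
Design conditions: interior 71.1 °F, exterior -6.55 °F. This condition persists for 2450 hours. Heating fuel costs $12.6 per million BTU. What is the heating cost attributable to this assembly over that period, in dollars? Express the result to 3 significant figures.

0.719/0.878 = 0.8189
0.402/5.38 = 0.07472
7.98/5.45 = 1.464
R_total = 46.6 + 0.8189 + 0.07472 + 1.464 = 48.96 ft²·°F·h/BTU
Q = 1140 × (71.1 − (-6.55)) / 48.96 = 1808 BTU/h
E = 1808 × 2450 = 4430000 BTU
Cost = 4430000/10⁶ × 12.6 = $55.82

55.8 dollars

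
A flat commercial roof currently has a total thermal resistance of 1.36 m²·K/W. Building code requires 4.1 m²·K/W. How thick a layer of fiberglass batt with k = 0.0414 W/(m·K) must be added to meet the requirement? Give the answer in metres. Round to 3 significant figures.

ΔR = 4.1 − 1.36 = 2.74 m²·K/W
L = ΔR × k = 2.74 × 0.0414 = 0.1134 m

0.113 m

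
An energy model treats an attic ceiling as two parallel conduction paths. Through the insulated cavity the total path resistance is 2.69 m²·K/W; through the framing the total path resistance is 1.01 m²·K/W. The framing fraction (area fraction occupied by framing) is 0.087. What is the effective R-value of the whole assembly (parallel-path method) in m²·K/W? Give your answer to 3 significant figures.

U_eff = 0.913/2.69 + 0.087/1.01 = 0.3394 + 0.08614 = 0.4255
R_eff = 1/U_eff = 2.35 m²·K/W

2.35 m²·K/W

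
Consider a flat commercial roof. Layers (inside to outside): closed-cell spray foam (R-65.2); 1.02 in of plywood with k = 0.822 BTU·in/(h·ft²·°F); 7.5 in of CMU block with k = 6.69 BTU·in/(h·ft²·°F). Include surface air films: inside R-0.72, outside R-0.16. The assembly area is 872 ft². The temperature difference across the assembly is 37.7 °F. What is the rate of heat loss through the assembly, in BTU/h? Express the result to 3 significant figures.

1.02/0.822 = 1.241
7.5/6.69 = 1.121
R_total = 0.72 + 65.2 + 1.241 + 1.121 + 0.16 = 68.44 ft²·°F·h/BTU
Q = A·ΔT/R = 872 × 37.7 / 68.44 = 480.3 BTU/h

480 BTU/h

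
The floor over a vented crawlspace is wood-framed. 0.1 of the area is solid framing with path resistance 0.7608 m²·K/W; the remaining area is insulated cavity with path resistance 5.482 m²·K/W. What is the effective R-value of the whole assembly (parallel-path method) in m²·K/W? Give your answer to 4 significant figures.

3.383 m²·K/W

U_eff = 0.9/5.482 + 0.1/0.7608 = 0.16417 + 0.13144 = 0.29561
R_eff = 1/U_eff = 3.3828 m²·K/W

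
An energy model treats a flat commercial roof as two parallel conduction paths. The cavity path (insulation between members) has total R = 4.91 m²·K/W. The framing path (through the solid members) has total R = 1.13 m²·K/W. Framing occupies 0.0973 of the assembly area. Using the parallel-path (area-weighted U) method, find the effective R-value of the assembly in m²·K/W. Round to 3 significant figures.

3.70 m²·K/W

U_eff = 0.9027/4.91 + 0.0973/1.13 = 0.1838 + 0.08611 = 0.27
R_eff = 1/U_eff = 3.704 m²·K/W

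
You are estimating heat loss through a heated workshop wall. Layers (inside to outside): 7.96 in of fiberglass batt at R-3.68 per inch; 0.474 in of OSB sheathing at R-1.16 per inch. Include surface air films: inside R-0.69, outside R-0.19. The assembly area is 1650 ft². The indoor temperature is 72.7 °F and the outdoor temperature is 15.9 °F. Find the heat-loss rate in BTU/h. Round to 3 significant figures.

3050 BTU/h

7.96 × 3.68 = 29.29
0.474 × 1.16 = 0.5498
R_total = 0.69 + 29.29 + 0.5498 + 0.19 = 30.72 ft²·°F·h/BTU
Q = A·ΔT/R = 1650 × (72.7 − 15.9) / 30.72 = 3051 BTU/h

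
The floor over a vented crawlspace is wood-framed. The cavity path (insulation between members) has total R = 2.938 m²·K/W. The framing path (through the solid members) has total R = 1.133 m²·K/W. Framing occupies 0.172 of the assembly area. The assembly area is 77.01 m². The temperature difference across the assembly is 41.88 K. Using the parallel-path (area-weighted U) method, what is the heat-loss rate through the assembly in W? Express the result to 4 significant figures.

1399 W

U_eff = 0.828/2.938 + 0.172/1.133 = 0.28182 + 0.15181 = 0.43363
R_eff = 1/U_eff = 2.3061 m²·K/W
Q = 77.01 × 41.88 / 2.3061 = 1398.5 W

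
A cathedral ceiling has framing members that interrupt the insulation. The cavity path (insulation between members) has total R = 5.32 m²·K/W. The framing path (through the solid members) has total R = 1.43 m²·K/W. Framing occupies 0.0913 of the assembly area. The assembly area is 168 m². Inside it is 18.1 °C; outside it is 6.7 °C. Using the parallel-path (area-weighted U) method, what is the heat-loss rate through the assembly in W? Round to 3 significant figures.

449 W

U_eff = 0.9087/5.32 + 0.0913/1.43 = 0.1708 + 0.06385 = 0.2347
R_eff = 1/U_eff = 4.262 m²·K/W
Q = 168 × (18.1 − 6.7) / 4.262 = 449.4 W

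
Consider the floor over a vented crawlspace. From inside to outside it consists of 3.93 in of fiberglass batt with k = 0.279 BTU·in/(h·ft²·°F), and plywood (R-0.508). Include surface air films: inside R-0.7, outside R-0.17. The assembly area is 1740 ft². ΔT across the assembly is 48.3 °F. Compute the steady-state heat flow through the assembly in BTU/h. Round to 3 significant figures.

3.93/0.279 = 14.09
R_total = 0.7 + 14.09 + 0.508 + 0.17 = 15.46 ft²·°F·h/BTU
Q = A·ΔT/R = 1740 × 48.3 / 15.46 = 5435 BTU/h

5430 BTU/h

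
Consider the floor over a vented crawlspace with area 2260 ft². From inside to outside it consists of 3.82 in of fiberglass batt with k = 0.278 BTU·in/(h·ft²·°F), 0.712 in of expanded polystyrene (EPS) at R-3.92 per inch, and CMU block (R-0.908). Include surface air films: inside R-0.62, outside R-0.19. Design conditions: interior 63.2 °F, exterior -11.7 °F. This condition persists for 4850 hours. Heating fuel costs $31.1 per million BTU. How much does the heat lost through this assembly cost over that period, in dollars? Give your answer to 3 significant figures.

1400 dollars

3.82/0.278 = 13.74
0.712 × 3.92 = 2.791
R_total = 0.62 + 13.74 + 2.791 + 0.908 + 0.19 = 18.25 ft²·°F·h/BTU
Q = 2260 × (63.2 − (-11.7)) / 18.25 = 9275 BTU/h
E = 9275 × 4850 = 44990000 BTU
Cost = 44990000/10⁶ × 31.1 = $1399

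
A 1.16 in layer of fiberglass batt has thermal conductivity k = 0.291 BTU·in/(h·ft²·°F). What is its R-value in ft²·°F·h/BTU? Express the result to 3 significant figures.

3.99 ft²·°F·h/BTU

R = L/k = 1.16/0.291 = 3.986 ft²·°F·h/BTU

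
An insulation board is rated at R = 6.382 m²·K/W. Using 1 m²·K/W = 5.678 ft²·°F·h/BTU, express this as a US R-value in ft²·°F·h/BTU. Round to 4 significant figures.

R_US = 6.382 × 5.678 = 36.237

36.24 ft²·°F·h/BTU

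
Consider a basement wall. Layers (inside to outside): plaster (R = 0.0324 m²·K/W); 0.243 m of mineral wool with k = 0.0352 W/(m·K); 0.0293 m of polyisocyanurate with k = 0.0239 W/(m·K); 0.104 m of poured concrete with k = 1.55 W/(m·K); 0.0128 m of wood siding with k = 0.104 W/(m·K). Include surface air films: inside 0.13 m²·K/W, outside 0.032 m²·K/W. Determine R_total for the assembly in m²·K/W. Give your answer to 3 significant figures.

8.51 m²·K/W

0.243/0.0352 = 6.903
0.0293/0.0239 = 1.226
0.104/1.55 = 0.0671
0.0128/0.104 = 0.1231
R_total = 0.13 + 0.0324 + 6.903 + 1.226 + 0.0671 + 0.1231 + 0.032 = 8.514 m²·K/W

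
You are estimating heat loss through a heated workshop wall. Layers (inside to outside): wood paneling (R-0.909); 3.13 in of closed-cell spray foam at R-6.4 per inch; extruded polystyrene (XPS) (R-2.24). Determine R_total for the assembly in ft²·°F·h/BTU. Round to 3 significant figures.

23.2 ft²·°F·h/BTU

3.13 × 6.4 = 20.03
R_total = 0.909 + 20.03 + 2.24 = 23.18 ft²·°F·h/BTU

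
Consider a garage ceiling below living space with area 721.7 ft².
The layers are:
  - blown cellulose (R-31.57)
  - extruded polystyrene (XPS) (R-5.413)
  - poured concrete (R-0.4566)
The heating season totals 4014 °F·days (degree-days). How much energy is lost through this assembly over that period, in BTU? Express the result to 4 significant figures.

1857000 BTU

R_total = 31.57 + 5.413 + 0.4566 = 37.44 ft²·°F·h/BTU
E = A × HDD × 24 / R = 721.7 × 4014 × 24 / 37.44 = 1857000 BTU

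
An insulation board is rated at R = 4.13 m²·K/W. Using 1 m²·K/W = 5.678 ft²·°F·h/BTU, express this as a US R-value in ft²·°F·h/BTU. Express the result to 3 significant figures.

23.5 ft²·°F·h/BTU

R_US = 4.13 × 5.678 = 23.45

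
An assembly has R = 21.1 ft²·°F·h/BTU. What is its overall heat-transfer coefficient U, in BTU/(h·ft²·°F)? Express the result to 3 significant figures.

U = 1/R = 1/21.1 = 0.04739

0.0474 BTU/(h·ft²·°F)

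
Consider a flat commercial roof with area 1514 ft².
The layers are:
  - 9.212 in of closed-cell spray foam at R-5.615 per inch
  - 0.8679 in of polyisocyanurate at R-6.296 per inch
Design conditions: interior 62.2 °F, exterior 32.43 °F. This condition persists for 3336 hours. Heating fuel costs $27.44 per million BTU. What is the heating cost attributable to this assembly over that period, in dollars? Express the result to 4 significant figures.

9.212 × 5.615 = 51.725
0.8679 × 6.296 = 5.4643
R_total = 51.725 + 5.4643 = 57.19 ft²·°F·h/BTU
Q = 1514 × (62.2 − 32.43) / 57.19 = 788.11 BTU/h
E = 788.11 × 3336 = 2629100 BTU
Cost = 2629100/10⁶ × 27.44 = $72.143

72.14 dollars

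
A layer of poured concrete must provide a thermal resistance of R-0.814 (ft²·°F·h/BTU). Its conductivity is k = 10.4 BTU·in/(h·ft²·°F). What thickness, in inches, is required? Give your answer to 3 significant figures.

8.47 in

L = R × k = 0.814 × 10.4 = 8.466 in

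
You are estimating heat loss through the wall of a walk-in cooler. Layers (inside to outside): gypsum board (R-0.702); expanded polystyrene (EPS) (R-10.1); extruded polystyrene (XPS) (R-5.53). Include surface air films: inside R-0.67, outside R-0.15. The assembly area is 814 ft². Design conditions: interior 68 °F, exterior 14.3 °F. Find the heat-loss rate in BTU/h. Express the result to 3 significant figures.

2550 BTU/h

R_total = 0.67 + 0.702 + 10.1 + 5.53 + 0.15 = 17.15 ft²·°F·h/BTU
Q = A·ΔT/R = 814 × (68 − 14.3) / 17.15 = 2548 BTU/h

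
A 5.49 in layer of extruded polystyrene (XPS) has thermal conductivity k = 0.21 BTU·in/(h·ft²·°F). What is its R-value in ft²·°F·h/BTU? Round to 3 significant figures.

R = L/k = 5.49/0.21 = 26.14 ft²·°F·h/BTU

26.1 ft²·°F·h/BTU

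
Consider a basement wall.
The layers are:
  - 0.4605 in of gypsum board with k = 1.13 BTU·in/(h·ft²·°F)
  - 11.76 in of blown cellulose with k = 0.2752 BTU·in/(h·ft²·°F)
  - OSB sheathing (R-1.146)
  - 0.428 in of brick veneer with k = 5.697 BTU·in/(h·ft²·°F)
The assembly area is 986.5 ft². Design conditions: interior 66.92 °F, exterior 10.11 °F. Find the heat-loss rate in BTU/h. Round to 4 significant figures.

0.4605/1.13 = 0.40752
11.76/0.2752 = 42.733
0.428/5.697 = 0.075127
R_total = 0.40752 + 42.733 + 1.146 + 0.075127 = 44.361 ft²·°F·h/BTU
Q = A·ΔT/R = 986.5 × (66.92 − 10.11) / 44.361 = 1263.3 BTU/h

1263 BTU/h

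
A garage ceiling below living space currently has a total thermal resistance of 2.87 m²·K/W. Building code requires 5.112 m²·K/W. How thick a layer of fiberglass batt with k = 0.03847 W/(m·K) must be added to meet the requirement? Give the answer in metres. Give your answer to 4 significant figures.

ΔR = 5.112 − 2.87 = 2.242 m²·K/W
L = ΔR × k = 2.242 × 0.03847 = 0.08625 m

0.08625 m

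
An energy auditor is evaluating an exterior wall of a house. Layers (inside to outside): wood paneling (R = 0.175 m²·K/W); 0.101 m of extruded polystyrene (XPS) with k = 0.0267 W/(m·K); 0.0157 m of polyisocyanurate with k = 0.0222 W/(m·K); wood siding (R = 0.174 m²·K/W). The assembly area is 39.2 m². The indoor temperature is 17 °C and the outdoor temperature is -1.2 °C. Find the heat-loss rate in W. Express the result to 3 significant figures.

147 W

0.101/0.0267 = 3.783
0.0157/0.0222 = 0.7072
R_total = 0.175 + 3.783 + 0.7072 + 0.174 = 4.839 m²·K/W
Q = A·ΔT/R = 39.2 × (17 − (-1.2)) / 4.839 = 147.4 W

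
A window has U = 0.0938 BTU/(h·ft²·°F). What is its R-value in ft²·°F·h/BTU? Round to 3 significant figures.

10.7 ft²·°F·h/BTU

R = 1/U = 1/0.0938 = 10.66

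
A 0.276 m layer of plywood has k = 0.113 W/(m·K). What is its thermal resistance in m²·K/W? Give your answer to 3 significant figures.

R = L/k = 0.276/0.113 = 2.442 m²·K/W

2.44 m²·K/W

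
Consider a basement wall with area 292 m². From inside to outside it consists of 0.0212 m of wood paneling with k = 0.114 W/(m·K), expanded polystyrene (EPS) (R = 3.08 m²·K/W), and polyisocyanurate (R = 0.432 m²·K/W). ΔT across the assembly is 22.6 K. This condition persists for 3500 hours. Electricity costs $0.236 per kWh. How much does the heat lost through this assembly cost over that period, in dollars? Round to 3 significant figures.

1470 dollars

0.0212/0.114 = 0.186
R_total = 0.186 + 3.08 + 0.432 = 3.698 m²·K/W
Q = 292 × 22.6 / 3.698 = 1785 W
E = 1785 W × 3500 h / 1000 = 6246 kWh
Cost = 6246 × 0.236 = $1474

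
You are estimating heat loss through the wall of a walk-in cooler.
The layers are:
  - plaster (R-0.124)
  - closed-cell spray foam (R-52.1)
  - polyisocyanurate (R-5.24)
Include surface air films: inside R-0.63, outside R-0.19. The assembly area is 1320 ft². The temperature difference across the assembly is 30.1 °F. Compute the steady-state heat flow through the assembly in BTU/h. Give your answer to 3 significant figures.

682 BTU/h

R_total = 0.63 + 0.124 + 52.1 + 5.24 + 0.19 = 58.28 ft²·°F·h/BTU
Q = A·ΔT/R = 1320 × 30.1 / 58.28 = 681.7 BTU/h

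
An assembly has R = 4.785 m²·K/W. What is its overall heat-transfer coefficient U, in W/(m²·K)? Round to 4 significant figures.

0.2090 W/(m²·K)

U = 1/R = 1/4.785 = 0.20899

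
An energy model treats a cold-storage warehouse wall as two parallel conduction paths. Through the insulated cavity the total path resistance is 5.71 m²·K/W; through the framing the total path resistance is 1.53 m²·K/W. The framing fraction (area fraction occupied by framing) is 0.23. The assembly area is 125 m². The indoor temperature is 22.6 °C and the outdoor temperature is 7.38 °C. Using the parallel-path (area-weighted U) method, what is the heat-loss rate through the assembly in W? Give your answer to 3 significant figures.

543 W

U_eff = 0.77/5.71 + 0.23/1.53 = 0.1349 + 0.1503 = 0.2852
R_eff = 1/U_eff = 3.507 m²·K/W
Q = 125 × (22.6 − 7.38) / 3.507 = 542.6 W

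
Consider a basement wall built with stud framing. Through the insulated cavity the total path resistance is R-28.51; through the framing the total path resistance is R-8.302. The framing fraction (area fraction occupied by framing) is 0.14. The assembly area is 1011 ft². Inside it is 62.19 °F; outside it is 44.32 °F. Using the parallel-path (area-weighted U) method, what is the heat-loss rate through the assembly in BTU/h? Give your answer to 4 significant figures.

849.6 BTU/h

U_eff = 0.86/28.51 + 0.14/8.302 = 0.030165 + 0.016863 = 0.047028
R_eff = 1/U_eff = 21.264 ft²·°F·h/BTU
Q = 1011 × (62.19 − 44.32) / 21.264 = 849.64 BTU/h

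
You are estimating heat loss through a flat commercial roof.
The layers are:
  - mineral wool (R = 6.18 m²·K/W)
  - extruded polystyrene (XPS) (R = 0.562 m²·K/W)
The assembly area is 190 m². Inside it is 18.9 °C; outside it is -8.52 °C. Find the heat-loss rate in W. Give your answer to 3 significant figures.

773 W

R_total = 6.18 + 0.562 = 6.742 m²·K/W
Q = A·ΔT/R = 190 × (18.9 − (-8.52)) / 6.742 = 772.7 W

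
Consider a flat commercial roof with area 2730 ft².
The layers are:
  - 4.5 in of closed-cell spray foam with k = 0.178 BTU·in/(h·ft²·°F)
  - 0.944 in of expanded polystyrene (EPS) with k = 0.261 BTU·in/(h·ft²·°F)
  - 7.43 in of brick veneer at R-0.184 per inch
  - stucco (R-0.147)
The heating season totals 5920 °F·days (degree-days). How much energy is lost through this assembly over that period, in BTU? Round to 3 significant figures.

4.5/0.178 = 25.28
0.944/0.261 = 3.617
7.43 × 0.184 = 1.367
R_total = 25.28 + 3.617 + 1.367 + 0.147 = 30.41 ft²·°F·h/BTU
E = A × HDD × 24 / R = 2730 × 5920 × 24 / 30.41 = 12750000 BTU

12800000 BTU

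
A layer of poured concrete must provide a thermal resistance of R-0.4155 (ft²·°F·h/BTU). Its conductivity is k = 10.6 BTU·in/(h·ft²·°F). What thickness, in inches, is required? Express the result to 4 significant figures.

L = R × k = 0.4155 × 10.6 = 4.4043 in

4.404 in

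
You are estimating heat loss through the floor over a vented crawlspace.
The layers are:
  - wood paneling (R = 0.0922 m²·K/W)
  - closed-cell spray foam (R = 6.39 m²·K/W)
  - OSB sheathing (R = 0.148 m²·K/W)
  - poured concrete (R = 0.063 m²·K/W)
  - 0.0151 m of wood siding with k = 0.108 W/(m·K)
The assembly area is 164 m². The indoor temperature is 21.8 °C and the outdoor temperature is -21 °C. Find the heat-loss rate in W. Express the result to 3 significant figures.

0.0151/0.108 = 0.1398
R_total = 0.0922 + 6.39 + 0.148 + 0.063 + 0.1398 = 6.833 m²·K/W
Q = A·ΔT/R = 164 × (21.8 − (-21)) / 6.833 = 1027 W

1030 W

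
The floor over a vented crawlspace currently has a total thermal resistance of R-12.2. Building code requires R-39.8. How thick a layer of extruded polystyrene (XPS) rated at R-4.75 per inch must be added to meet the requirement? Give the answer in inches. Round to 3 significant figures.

5.81 in

ΔR = 39.8 − 12.2 = 27.6 ft²·°F·h/BTU
L = ΔR / (R/in) = 27.6/4.75 = 5.811 in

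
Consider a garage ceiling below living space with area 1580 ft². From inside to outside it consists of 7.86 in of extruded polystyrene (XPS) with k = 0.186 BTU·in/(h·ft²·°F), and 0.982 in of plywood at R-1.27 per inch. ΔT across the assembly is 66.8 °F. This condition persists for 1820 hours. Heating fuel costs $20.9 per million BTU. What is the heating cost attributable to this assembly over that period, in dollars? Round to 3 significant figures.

7.86/0.186 = 42.26
0.982 × 1.27 = 1.247
R_total = 42.26 + 1.247 = 43.51 ft²·°F·h/BTU
Q = 1580 × 66.8 / 43.51 = 2426 BTU/h
E = 2426 × 1820 = 4415000 BTU
Cost = 4415000/10⁶ × 20.9 = $92.28

92.3 dollars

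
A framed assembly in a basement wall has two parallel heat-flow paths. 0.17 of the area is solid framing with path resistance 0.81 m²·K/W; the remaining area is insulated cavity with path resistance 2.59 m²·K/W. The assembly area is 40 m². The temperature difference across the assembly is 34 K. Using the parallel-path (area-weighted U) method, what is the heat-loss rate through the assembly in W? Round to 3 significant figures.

U_eff = 0.83/2.59 + 0.17/0.81 = 0.3205 + 0.2099 = 0.5303
R_eff = 1/U_eff = 1.886 m²·K/W
Q = 40 × 34 / 1.886 = 721.3 W

721 W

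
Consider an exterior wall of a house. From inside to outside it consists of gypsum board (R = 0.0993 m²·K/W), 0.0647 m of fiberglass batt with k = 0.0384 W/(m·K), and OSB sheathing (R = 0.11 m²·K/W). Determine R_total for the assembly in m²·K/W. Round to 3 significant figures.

1.89 m²·K/W

0.0647/0.0384 = 1.685
R_total = 0.0993 + 1.685 + 0.11 = 1.894 m²·K/W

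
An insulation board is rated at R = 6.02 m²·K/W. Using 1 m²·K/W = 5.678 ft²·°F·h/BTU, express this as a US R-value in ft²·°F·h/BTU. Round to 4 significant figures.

34.18 ft²·°F·h/BTU

R_US = 6.02 × 5.678 = 34.182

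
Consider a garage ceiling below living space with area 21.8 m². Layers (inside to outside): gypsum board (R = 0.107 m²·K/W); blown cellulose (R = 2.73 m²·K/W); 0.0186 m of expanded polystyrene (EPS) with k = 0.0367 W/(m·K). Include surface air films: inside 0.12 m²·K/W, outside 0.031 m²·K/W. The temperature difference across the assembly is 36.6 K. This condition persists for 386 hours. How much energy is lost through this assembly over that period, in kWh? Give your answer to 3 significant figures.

0.0186/0.0367 = 0.5068
R_total = 0.12 + 0.107 + 2.73 + 0.5068 + 0.031 = 3.495 m²·K/W
Q = 21.8 × 36.6 / 3.495 = 228.3 W
E = 228.3 W × 386 h / 1000 = 88.13 kWh

88.1 kWh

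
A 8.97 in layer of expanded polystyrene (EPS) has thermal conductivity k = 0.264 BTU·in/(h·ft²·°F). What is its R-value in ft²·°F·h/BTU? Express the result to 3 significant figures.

34.0 ft²·°F·h/BTU

R = L/k = 8.97/0.264 = 33.98 ft²·°F·h/BTU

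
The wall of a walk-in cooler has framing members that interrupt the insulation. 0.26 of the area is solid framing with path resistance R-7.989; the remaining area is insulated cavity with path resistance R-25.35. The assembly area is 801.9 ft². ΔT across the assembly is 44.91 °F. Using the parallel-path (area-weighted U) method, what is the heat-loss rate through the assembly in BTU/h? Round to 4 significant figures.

U_eff = 0.74/25.35 + 0.26/7.989 = 0.029191 + 0.032545 = 0.061736
R_eff = 1/U_eff = 16.198 ft²·°F·h/BTU
Q = 801.9 × 44.91 / 16.198 = 2223.3 BTU/h

2223 BTU/h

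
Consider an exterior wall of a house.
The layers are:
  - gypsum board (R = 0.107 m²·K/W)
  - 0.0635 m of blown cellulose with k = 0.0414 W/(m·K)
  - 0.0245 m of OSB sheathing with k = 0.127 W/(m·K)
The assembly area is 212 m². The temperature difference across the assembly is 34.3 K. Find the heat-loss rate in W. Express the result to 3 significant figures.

3970 W

0.0635/0.0414 = 1.534
0.0245/0.127 = 0.1929
R_total = 0.107 + 1.534 + 0.1929 = 1.834 m²·K/W
Q = A·ΔT/R = 212 × 34.3 / 1.834 = 3965 W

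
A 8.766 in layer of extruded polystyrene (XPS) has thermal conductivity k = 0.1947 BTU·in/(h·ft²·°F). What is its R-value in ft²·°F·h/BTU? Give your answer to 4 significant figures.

R = L/k = 8.766/0.1947 = 45.023 ft²·°F·h/BTU

45.02 ft²·°F·h/BTU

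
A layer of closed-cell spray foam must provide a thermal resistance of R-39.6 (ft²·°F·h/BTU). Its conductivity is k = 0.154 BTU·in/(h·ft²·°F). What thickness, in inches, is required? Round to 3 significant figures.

6.10 in

L = R × k = 39.6 × 0.154 = 6.098 in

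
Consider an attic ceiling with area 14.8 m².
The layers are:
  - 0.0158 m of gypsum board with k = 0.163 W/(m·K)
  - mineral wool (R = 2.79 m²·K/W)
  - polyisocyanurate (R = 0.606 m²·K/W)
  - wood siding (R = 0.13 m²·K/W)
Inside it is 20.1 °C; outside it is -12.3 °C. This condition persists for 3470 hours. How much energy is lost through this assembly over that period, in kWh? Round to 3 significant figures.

459 kWh

0.0158/0.163 = 0.09693
R_total = 0.09693 + 2.79 + 0.606 + 0.13 = 3.623 m²·K/W
Q = 14.8 × (20.1 − (-12.3)) / 3.623 = 132.4 W
E = 132.4 W × 3470 h / 1000 = 459.3 kWh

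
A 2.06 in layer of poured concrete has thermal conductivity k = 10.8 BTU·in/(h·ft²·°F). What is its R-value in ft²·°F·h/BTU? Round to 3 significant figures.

R = L/k = 2.06/10.8 = 0.1907 ft²·°F·h/BTU

0.191 ft²·°F·h/BTU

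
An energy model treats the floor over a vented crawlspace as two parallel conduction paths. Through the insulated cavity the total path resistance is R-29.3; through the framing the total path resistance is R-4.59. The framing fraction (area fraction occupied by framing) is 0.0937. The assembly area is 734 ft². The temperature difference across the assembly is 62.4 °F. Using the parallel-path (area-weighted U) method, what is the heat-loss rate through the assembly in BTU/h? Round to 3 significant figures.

2350 BTU/h

U_eff = 0.9063/29.3 + 0.0937/4.59 = 0.03093 + 0.02041 = 0.05135
R_eff = 1/U_eff = 19.48 ft²·°F·h/BTU
Q = 734 × 62.4 / 19.48 = 2352 BTU/h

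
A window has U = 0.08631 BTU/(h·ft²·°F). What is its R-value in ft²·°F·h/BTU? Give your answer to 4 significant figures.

11.59 ft²·°F·h/BTU

R = 1/U = 1/0.08631 = 11.586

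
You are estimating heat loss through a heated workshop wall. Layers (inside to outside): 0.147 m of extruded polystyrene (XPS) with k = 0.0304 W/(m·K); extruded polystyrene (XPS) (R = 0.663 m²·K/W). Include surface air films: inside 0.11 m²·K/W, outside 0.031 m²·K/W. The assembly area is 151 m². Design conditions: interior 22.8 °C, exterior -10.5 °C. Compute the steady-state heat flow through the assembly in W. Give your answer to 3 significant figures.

0.147/0.0304 = 4.836
R_total = 0.11 + 4.836 + 0.663 + 0.031 = 5.64 m²·K/W
Q = A·ΔT/R = 151 × (22.8 − (-10.5)) / 5.64 = 891.6 W

892 W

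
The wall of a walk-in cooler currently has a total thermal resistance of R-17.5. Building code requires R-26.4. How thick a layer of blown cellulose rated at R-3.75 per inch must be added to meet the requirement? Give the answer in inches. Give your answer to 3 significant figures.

2.37 in

ΔR = 26.4 − 17.5 = 8.9 ft²·°F·h/BTU
L = ΔR / (R/in) = 8.9/3.75 = 2.373 in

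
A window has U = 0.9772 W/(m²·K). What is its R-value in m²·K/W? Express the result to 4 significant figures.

R = 1/U = 1/0.9772 = 1.0233

1.023 m²·K/W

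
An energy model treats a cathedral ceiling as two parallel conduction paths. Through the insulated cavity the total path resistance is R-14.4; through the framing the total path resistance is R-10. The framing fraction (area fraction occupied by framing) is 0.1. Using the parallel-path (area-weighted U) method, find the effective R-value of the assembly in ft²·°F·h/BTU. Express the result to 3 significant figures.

13.8 ft²·°F·h/BTU

U_eff = 0.9/14.4 + 0.1/10 = 0.0625 + 0.01 = 0.0725
R_eff = 1/U_eff = 13.79 ft²·°F·h/BTU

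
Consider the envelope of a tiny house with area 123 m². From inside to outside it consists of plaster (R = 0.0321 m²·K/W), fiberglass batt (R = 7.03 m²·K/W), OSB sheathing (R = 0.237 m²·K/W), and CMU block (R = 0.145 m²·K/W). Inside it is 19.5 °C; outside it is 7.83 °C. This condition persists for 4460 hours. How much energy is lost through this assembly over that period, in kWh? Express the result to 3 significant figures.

R_total = 0.0321 + 7.03 + 0.237 + 0.145 = 7.444 m²·K/W
Q = 123 × (19.5 − 7.83) / 7.444 = 192.8 W
E = 192.8 W × 4460 h / 1000 = 860 kWh

860 kWh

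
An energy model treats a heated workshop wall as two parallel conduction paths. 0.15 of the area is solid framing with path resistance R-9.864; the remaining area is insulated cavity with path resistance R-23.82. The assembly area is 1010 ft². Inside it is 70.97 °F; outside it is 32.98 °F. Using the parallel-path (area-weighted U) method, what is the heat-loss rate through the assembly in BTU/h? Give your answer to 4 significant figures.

1953 BTU/h

U_eff = 0.85/23.82 + 0.15/9.864 = 0.035684 + 0.015207 = 0.050891
R_eff = 1/U_eff = 19.65 ft²·°F·h/BTU
Q = 1010 × (70.97 − 32.98) / 19.65 = 1952.7 BTU/h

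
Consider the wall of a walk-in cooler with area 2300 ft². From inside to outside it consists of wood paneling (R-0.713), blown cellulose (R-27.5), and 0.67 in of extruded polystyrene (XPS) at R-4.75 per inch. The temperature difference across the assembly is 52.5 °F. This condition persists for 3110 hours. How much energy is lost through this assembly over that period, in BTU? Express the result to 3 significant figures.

12000000 BTU

0.67 × 4.75 = 3.183
R_total = 0.713 + 27.5 + 3.183 = 31.4 ft²·°F·h/BTU
Q = 2300 × 52.5 / 31.4 = 3846 BTU/h
E = 3846 × 3110 = 11960000 BTU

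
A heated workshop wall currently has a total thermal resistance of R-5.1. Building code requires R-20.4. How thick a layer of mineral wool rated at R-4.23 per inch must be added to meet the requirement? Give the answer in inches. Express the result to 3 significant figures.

3.62 in

ΔR = 20.4 − 5.1 = 15.3 ft²·°F·h/BTU
L = ΔR / (R/in) = 15.3/4.23 = 3.617 in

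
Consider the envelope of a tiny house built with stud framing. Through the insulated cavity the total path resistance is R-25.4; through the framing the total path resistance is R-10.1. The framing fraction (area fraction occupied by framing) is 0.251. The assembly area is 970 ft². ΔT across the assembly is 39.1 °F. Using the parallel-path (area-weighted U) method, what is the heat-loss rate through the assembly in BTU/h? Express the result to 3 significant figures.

2060 BTU/h

U_eff = 0.749/25.4 + 0.251/10.1 = 0.02949 + 0.02485 = 0.05434
R_eff = 1/U_eff = 18.4 ft²·°F·h/BTU
Q = 970 × 39.1 / 18.4 = 2061 BTU/h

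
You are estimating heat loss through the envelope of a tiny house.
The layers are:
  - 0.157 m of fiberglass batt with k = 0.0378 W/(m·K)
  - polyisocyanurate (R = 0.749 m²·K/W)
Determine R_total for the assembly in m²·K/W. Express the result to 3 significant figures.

4.90 m²·K/W

0.157/0.0378 = 4.153
R_total = 4.153 + 0.749 = 4.902 m²·K/W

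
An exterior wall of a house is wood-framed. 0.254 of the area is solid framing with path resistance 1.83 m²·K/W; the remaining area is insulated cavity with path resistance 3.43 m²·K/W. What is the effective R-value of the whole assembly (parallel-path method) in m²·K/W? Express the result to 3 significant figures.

2.81 m²·K/W

U_eff = 0.746/3.43 + 0.254/1.83 = 0.2175 + 0.1388 = 0.3563
R_eff = 1/U_eff = 2.807 m²·K/W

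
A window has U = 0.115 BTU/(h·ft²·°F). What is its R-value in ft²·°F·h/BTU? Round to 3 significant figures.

R = 1/U = 1/0.115 = 8.696

8.70 ft²·°F·h/BTU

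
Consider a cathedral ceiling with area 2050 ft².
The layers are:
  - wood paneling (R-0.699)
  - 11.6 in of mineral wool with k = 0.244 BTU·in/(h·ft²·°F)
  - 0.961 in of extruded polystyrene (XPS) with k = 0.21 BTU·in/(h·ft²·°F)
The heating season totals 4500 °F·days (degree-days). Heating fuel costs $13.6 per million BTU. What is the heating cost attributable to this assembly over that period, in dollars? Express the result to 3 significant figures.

57.0 dollars

11.6/0.244 = 47.54
0.961/0.21 = 4.576
R_total = 0.699 + 47.54 + 4.576 = 52.82 ft²·°F·h/BTU
E = A × HDD × 24 / R = 2050 × 4500 × 24 / 52.82 = 4192000 BTU
Cost = 4192000/10⁶ × 13.6 = $57.01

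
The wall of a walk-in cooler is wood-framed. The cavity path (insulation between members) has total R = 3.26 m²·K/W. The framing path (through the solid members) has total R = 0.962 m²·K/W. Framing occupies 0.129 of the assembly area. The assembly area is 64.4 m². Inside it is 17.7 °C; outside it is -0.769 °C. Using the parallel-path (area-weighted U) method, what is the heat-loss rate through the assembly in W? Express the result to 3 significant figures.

477 W

U_eff = 0.871/3.26 + 0.129/0.962 = 0.2672 + 0.1341 = 0.4013
R_eff = 1/U_eff = 2.492 m²·K/W
Q = 64.4 × (17.7 − (-0.769)) / 2.492 = 477.3 W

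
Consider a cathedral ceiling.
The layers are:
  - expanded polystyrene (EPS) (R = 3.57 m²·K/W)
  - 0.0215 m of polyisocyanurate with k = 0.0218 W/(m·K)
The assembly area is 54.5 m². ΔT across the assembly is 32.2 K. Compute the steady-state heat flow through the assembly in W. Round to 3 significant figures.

385 W

0.0215/0.0218 = 0.9862
R_total = 3.57 + 0.9862 = 4.556 m²·K/W
Q = A·ΔT/R = 54.5 × 32.2 / 4.556 = 385.2 W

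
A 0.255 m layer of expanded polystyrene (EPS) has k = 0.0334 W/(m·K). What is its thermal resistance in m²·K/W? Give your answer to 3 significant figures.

7.63 m²·K/W

R = L/k = 0.255/0.0334 = 7.635 m²·K/W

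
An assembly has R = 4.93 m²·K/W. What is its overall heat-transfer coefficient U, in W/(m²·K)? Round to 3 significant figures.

0.203 W/(m²·K)

U = 1/R = 1/4.93 = 0.2028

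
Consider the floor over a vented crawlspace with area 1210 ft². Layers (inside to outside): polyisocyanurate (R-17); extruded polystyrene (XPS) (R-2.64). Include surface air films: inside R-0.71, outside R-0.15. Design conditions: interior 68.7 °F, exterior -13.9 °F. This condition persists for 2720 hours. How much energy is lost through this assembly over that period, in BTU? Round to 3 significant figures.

R_total = 0.71 + 17 + 2.64 + 0.15 = 20.5 ft²·°F·h/BTU
Q = 1210 × (68.7 − (-13.9)) / 20.5 = 4875 BTU/h
E = 4875 × 2720 = 13260000 BTU

13300000 BTU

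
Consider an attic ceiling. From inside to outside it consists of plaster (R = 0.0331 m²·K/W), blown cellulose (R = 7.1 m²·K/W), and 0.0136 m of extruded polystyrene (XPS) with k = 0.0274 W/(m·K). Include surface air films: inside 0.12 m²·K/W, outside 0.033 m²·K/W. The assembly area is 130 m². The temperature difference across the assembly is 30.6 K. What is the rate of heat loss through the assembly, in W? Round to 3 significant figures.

511 W

0.0136/0.0274 = 0.4964
R_total = 0.12 + 0.0331 + 7.1 + 0.4964 + 0.033 = 7.782 m²·K/W
Q = A·ΔT/R = 130 × 30.6 / 7.782 = 511.2 W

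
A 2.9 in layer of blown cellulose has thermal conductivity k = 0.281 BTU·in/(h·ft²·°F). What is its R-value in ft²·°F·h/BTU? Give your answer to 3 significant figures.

10.3 ft²·°F·h/BTU

R = L/k = 2.9/0.281 = 10.32 ft²·°F·h/BTU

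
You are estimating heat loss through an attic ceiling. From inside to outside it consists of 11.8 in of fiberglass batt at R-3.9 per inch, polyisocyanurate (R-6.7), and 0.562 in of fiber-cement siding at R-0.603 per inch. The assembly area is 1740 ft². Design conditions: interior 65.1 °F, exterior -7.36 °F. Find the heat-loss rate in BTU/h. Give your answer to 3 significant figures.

2380 BTU/h

11.8 × 3.9 = 46.02
0.562 × 0.603 = 0.3389
R_total = 46.02 + 6.7 + 0.3389 = 53.06 ft²·°F·h/BTU
Q = A·ΔT/R = 1740 × (65.1 − (-7.36)) / 53.06 = 2376 BTU/h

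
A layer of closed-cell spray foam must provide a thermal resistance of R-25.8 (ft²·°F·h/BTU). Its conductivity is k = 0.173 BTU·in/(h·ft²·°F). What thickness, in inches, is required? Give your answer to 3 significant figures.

4.46 in

L = R × k = 25.8 × 0.173 = 4.463 in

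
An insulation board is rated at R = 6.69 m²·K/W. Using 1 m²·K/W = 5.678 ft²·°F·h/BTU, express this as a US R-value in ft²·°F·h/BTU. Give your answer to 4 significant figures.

37.99 ft²·°F·h/BTU

R_US = 6.69 × 5.678 = 37.986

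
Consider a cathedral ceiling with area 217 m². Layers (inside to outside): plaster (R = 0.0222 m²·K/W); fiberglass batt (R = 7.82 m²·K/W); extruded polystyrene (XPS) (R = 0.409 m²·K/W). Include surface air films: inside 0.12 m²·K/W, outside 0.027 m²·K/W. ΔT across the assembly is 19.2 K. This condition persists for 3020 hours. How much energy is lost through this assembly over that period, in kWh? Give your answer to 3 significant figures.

R_total = 0.12 + 0.0222 + 7.82 + 0.409 + 0.027 = 8.398 m²·K/W
Q = 217 × 19.2 / 8.398 = 496.1 W
E = 496.1 W × 3020 h / 1000 = 1498 kWh

1500 kWh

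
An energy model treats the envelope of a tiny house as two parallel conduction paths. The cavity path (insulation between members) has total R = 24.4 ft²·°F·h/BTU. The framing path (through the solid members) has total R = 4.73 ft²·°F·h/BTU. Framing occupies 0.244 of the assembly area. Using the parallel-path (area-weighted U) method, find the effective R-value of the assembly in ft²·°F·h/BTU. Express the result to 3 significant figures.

12.1 ft²·°F·h/BTU

U_eff = 0.756/24.4 + 0.244/4.73 = 0.03098 + 0.05159 = 0.08257
R_eff = 1/U_eff = 12.11 ft²·°F·h/BTU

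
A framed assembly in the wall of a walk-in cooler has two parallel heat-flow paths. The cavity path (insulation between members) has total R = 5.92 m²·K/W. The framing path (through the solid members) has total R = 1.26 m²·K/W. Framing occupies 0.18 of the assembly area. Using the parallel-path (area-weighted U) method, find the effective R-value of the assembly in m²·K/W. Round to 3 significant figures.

3.55 m²·K/W

U_eff = 0.82/5.92 + 0.18/1.26 = 0.1385 + 0.1429 = 0.2814
R_eff = 1/U_eff = 3.554 m²·K/W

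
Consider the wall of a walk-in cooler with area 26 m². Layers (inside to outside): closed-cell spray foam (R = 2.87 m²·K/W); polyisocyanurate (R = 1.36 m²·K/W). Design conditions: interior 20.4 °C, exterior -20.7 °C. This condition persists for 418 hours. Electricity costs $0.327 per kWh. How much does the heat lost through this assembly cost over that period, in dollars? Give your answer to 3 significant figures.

R_total = 2.87 + 1.36 = 4.23 m²·K/W
Q = 26 × (20.4 − (-20.7)) / 4.23 = 252.6 W
E = 252.6 W × 418 h / 1000 = 105.6 kWh
Cost = 105.6 × 0.327 = $34.53

34.5 dollars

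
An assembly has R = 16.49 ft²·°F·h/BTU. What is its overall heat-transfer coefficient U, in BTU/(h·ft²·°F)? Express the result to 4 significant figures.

0.06064 BTU/(h·ft²·°F)

U = 1/R = 1/16.49 = 0.060643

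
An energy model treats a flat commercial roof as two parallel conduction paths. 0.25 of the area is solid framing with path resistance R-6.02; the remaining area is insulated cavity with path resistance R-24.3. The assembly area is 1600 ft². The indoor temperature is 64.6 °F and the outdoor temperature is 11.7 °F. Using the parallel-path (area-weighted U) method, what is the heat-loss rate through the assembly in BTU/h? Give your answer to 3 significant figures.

U_eff = 0.75/24.3 + 0.25/6.02 = 0.03086 + 0.04153 = 0.07239
R_eff = 1/U_eff = 13.81 ft²·°F·h/BTU
Q = 1600 × (64.6 − 11.7) / 13.81 = 6127 BTU/h

6130 BTU/h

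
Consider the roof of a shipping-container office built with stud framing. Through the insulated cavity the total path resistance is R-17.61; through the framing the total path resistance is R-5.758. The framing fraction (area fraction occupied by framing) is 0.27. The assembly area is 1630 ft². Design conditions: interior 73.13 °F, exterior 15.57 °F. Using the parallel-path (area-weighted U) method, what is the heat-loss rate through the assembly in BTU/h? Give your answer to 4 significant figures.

U_eff = 0.73/17.61 + 0.27/5.758 = 0.041454 + 0.046891 = 0.088345
R_eff = 1/U_eff = 11.319 ft²·°F·h/BTU
Q = 1630 × (73.13 − 15.57) / 11.319 = 8288.8 BTU/h

8289 BTU/h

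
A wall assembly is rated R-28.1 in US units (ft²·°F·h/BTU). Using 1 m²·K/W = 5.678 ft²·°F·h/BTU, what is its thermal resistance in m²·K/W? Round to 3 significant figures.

4.95 m²·K/W

R_SI = 28.1/5.678 = 4.949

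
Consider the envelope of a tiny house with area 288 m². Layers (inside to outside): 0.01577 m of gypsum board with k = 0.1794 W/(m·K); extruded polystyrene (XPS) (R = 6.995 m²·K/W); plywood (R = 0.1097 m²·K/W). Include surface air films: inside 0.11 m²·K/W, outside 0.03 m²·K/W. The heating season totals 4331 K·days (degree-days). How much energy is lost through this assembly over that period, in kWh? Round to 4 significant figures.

4083 kWh

0.01577/0.1794 = 0.087904
R_total = 0.11 + 0.087904 + 6.995 + 0.1097 + 0.03 = 7.3326 m²·K/W
E = A × HDD × 24 / R / 1000 = 288 × 4331 × 24 / 7.3326 / 1000 = 4082.6 kWh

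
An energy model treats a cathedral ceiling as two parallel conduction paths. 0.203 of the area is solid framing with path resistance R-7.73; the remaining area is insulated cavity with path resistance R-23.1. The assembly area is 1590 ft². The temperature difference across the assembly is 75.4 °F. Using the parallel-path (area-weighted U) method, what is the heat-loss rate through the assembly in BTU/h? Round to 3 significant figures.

U_eff = 0.797/23.1 + 0.203/7.73 = 0.0345 + 0.02626 = 0.06076
R_eff = 1/U_eff = 16.46 ft²·°F·h/BTU
Q = 1590 × 75.4 / 16.46 = 7285 BTU/h

7280 BTU/h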